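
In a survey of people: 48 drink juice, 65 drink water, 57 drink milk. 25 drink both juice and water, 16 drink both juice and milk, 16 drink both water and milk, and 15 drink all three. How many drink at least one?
|A∪B∪C| = 48+65+57-25-16-16+15 = 128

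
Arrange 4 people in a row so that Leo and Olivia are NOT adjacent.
Total - adjacent = 4! - (4-1)!×2 = 24 - 12 = 12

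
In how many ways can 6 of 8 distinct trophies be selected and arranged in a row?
P(8,6) = 8!/(8-6)! = 20160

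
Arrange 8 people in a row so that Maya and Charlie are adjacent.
Treat as block: (8-1)! × 2! = 5040 × 2 = 10080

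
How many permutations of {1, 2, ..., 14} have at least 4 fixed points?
Exactly j fixed points: C(14,j)·!(14-j); sum over j ≥ 4 (derangement numbers via !m = (m-1)·(!(m-1) + !(m-2)): !0..!10 = 1, 0, 1, 2, 9, 44, 265, 1854, 14833, 133496, 1334961). Σ_{j=4}^{14} C(14,j)·!(14-j) = C(14,4)·!10 + C(14,5)·!9 + C(14,6)·!8 + C(14,7)·!7 + C(14,8)·!6 + C(14,9)·!5 + C(14,10)·!4 + C(14,11)·!3 + C(14,12)·!2 + C(14,13)·!1 + C(14,14)·!0 = 1001·1334961 + 2002·133496 + 3003·14833 + 3432·1854 + 3003·265 + 2002·44 + 1001·9 + 364·2 + 91·1 + 14·0 + 1·1 = 1655355092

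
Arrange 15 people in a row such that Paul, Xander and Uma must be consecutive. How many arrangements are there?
Treat the 3 as one block: (15-3+1)! × 3! = 6227020800 × 6 = 37362124800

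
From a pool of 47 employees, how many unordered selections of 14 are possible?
C(47,14) = 47!/(14!×33!) = 341643774795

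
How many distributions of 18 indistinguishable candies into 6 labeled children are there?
C(18+6-1, 6-1) = C(23, 5) = 33649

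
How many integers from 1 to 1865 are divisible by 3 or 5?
⌊1865/3⌋ + ⌊1865/5⌋ - ⌊1865/15⌋ = 621 + 373 - 124 = 870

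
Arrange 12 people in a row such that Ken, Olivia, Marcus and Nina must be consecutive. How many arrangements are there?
Treat the 4 as one block: (12-4+1)! × 4! = 362880 × 24 = 8709120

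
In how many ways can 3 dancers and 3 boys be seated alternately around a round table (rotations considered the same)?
Fix one of the dancers: (3-1)! ways for the remaining dancers, × 3! ways for the boys = 2 × 6 = 12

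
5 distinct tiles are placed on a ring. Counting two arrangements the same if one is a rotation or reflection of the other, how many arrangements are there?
(5-1)!/2 = 24/2 = 12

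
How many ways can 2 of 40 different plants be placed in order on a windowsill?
P(40,2) = 40!/(40-2)! = 1560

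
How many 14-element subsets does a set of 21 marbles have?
C(21,14) = 21!/(14!×7!) = 116280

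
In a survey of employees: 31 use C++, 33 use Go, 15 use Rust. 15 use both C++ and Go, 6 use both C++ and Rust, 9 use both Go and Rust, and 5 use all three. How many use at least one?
|A∪B∪C| = 31+33+15-15-6-9+5 = 54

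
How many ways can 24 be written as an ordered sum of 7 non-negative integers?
C(24+7-1, 7-1) = C(30, 6) = 593775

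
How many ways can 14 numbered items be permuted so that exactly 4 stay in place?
Choose the 4 fixed points C(14,4) = 1001, derange the rest: !10 = Σ_{j=0}^{10} (-1)^j·10!/j! = 3628800 - 3628800 + 1814400 - 604800 + 151200 - 30240 + 5040 - 720 + 90 - 10 + 1 = 1334961. Product = 1001 × 1334961 = 1336295961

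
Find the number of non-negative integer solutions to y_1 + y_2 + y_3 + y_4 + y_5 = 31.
C(31+5-1, 5-1) = C(35, 4) = 52360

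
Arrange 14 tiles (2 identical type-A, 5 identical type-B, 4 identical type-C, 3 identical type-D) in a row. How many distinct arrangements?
14! / (2! × 5! × 4! × 3!) = 2522520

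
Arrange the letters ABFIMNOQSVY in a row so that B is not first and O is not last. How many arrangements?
By inclusion-exclusion: 11! - 2×(11-1)! + (11-2)! = 39916800 - 7257600 + 362880 = 33022080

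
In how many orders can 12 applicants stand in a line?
12! = 479001600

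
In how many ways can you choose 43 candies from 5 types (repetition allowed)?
C(43+5-1, 5-1) = C(47, 4) = 178365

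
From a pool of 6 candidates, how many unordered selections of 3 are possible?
C(6,3) = 6!/(3!×3!) = 20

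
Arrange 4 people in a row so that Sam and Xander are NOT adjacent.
Total - adjacent = 4! - (4-1)!×2 = 24 - 12 = 12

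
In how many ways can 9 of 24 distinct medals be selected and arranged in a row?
P(24,9) = 24!/(24-9)! = 474467051520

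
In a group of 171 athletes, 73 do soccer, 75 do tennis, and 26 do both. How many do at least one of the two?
|A∪B| = |A| + |B| - |A∩B| = 73 + 75 - 26 = 122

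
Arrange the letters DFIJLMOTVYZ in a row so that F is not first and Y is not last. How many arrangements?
By inclusion-exclusion: 11! - 2×(11-1)! + (11-2)! = 39916800 - 7257600 + 362880 = 33022080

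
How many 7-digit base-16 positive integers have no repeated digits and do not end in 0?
Last digit: 15 nonzero choices. First digit: 14 (nonzero, ≠last). Middle 5: P(14,5) = 240240. Total = 50450400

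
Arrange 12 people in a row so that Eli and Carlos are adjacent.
Treat as block: (12-1)! × 2! = 39916800 × 2 = 79833600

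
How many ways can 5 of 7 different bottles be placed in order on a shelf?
P(7,5) = 7!/(7-5)! = 2520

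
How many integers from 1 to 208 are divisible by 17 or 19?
⌊208/17⌋ + ⌊208/19⌋ - ⌊208/323⌋ = 12 + 10 - 0 = 22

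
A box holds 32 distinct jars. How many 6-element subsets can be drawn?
C(32,6) = 32!/(6!×26!) = 906192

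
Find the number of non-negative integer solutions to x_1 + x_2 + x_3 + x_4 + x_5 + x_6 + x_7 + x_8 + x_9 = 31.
C(31+9-1, 9-1) = C(39, 8) = 61523748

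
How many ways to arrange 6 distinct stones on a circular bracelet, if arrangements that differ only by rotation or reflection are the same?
(6-1)!/2 = 120/2 = 60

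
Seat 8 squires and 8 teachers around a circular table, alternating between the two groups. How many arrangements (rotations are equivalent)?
Fix one of the squires: (8-1)! ways for the remaining squires, × 8! ways for the teachers = 5040 × 40320 = 203212800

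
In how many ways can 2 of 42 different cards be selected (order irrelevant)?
C(42,2) = 42!/(2!×40!) = 861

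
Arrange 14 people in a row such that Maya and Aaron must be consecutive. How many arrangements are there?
Treat the 2 as one block: (14-2+1)! × 2! = 6227020800 × 2 = 12454041600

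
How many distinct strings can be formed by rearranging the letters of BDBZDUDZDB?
10! / (3! × 2! × 4! × 1!) = 12600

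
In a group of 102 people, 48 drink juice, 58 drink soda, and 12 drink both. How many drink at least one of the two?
|A∪B| = |A| + |B| - |A∩B| = 48 + 58 - 12 = 94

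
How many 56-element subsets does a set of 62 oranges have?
C(62,56) = 62!/(56!×6!) = 61474519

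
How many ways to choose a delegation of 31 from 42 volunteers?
C(42,31) = 42!/(31!×11!) = 4280561376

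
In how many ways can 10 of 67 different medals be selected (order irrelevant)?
C(67,10) = 67!/(10!×57!) = 247994680648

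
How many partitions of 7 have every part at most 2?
Let r_j(i) = number of partitions of i into parts ≤ j, for i = 0..7. r_1(i) = 1 for all i; r_j(i) = r_{j-1}(i) + r_j(i-j). Rows j = 2..2: ≤2: 1 1 2 2 3 3 4 4. r_2(7) = 4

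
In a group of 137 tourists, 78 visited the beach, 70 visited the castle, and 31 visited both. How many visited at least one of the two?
|A∪B| = |A| + |B| - |A∩B| = 78 + 70 - 31 = 117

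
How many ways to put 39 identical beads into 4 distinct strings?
C(39+4-1, 4-1) = C(42, 3) = 11480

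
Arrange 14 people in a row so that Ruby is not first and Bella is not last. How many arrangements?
By inclusion-exclusion: 14! - 2×(14-1)! + (14-2)! = 87178291200 - 12454041600 + 479001600 = 75203251200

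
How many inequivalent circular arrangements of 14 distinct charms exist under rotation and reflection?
(14-1)!/2 = 6227020800/2 = 3113510400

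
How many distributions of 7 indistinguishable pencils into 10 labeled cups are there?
C(7+10-1, 10-1) = C(16, 9) = 11440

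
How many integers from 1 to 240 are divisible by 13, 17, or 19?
⌊240/13⌋+⌊240/17⌋+⌊240/19⌋ - ⌊240/221⌋-⌊240/247⌋-⌊240/323⌋ + ⌊240/4199⌋ = 18+14+12 - 1-0-0 + 0 = 43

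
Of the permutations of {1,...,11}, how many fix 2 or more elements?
Exactly j fixed points: C(11,j)·!(11-j); sum over j ≥ 2 (derangement numbers via !m = (m-1)·(!(m-1) + !(m-2)): !0..!9 = 1, 0, 1, 2, 9, 44, 265, 1854, 14833, 133496). Σ_{j=2}^{11} C(11,j)·!(11-j) = C(11,2)·!9 + C(11,3)·!8 + C(11,4)·!7 + C(11,5)·!6 + C(11,6)·!5 + C(11,7)·!4 + C(11,8)·!3 + C(11,9)·!2 + C(11,10)·!1 + C(11,11)·!0 = 55·133496 + 165·14833 + 330·1854 + 462·265 + 462·44 + 330·9 + 165·2 + 55·1 + 11·0 + 1·1 = 10547659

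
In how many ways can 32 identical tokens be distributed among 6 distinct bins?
C(32+6-1, 6-1) = C(37, 5) = 435897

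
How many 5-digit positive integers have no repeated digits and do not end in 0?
Last digit: 9 nonzero choices. First digit: 8 (nonzero, ≠last). Middle 3: P(8,3) = 336. Total = 24192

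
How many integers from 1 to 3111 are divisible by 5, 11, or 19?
⌊3111/5⌋+⌊3111/11⌋+⌊3111/19⌋ - ⌊3111/55⌋-⌊3111/95⌋-⌊3111/209⌋ + ⌊3111/1045⌋ = 622+282+163 - 56-32-14 + 2 = 967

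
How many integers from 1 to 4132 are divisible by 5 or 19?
⌊4132/5⌋ + ⌊4132/19⌋ - ⌊4132/95⌋ = 826 + 217 - 43 = 1000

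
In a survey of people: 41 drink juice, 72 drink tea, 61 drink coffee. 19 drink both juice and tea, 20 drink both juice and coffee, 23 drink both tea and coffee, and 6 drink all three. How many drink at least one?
|A∪B∪C| = 41+72+61-19-20-23+6 = 118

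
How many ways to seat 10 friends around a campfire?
Circular: fix one position, arrange the rest. (10-1)! = 362880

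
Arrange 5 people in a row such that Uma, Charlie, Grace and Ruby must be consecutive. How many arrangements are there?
Treat the 4 as one block: (5-4+1)! × 4! = 2 × 24 = 48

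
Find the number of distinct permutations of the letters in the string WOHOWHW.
7! / (2! × 3! × 2!) = 210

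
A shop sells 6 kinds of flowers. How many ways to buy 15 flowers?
C(15+6-1, 6-1) = C(20, 5) = 15504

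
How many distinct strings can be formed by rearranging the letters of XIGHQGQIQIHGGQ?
14! / (3! × 2! × 1! × 4! × 4!) = 12612600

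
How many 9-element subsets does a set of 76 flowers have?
C(76,9) = 76!/(9!×67!) = 142466675900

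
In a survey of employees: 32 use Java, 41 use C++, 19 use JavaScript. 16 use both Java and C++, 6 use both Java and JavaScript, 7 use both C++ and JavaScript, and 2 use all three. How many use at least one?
|A∪B∪C| = 32+41+19-16-6-7+2 = 65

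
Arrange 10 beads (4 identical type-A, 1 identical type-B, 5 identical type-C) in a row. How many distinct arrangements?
10! / (4! × 1! × 5!) = 1260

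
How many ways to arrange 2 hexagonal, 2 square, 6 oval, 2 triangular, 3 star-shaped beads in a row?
15! / (2! × 2! × 6! × 2! × 3!) = 37837800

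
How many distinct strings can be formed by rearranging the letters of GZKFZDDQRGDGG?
13! / (1! × 3! × 4! × 1! × 2! × 1! × 1!) = 21621600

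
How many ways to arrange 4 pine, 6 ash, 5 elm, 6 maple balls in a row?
21! / (4! × 6! × 5! × 6!) = 34220506320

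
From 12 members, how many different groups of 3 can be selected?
C(12,3) = 12!/(3!×9!) = 220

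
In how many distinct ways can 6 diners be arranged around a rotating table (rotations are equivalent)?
Circular: fix one position, arrange the rest. (6-1)! = 120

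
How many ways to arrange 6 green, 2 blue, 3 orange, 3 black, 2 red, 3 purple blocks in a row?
19! / (6! × 2! × 3! × 3! × 2! × 3!) = 195545750400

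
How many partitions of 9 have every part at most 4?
Let r_j(i) = number of partitions of i into parts ≤ j, for i = 0..9. r_1(i) = 1 for all i; r_j(i) = r_{j-1}(i) + r_j(i-j). Rows j = 2..4: ≤2: 1 1 2 2 3 3 4 4 5 5; ≤3: 1 1 2 3 4 5 7 8 10 12; ≤4: 1 1 2 3 5 6 9 11 15 18. r_4(9) = 18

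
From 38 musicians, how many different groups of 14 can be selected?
C(38,14) = 38!/(14!×24!) = 9669554100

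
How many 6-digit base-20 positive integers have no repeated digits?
First digit: 19 choices (nonzero). Then descending: 19 × 19 × 18 × 17 × 16 × 15 = 26511840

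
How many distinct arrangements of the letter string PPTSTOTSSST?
11! / (1! × 4! × 4! × 2!) = 34650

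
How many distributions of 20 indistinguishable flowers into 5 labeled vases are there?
C(20+5-1, 5-1) = C(24, 4) = 10626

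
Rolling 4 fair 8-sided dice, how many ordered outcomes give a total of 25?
Coefficient of x^25 in (x + x² + ... + x^8)^4. By inclusion-exclusion on dice exceeding 8: Σ_j (-1)^j C(4,j)·C(25-1-8j, 3) = C(4,0)·C(24,3) - C(4,1)·C(16,3) + C(4,2)·C(8,3) = 1·2024 - 4·560 + 6·56 = 120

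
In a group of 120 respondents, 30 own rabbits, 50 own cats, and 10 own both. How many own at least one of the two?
|A∪B| = |A| + |B| - |A∩B| = 30 + 50 - 10 = 70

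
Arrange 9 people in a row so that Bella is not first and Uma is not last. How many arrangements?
By inclusion-exclusion: 9! - 2×(9-1)! + (9-2)! = 362880 - 80640 + 5040 = 287280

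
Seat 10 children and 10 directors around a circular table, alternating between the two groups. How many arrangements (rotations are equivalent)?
Fix one of the children: (10-1)! ways for the remaining children, × 10! ways for the directors = 362880 × 3628800 = 1316818944000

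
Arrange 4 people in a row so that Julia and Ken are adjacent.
Treat as block: (4-1)! × 2! = 6 × 2 = 12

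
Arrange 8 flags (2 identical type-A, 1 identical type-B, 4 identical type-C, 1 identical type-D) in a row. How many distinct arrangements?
8! / (2! × 1! × 4! × 1!) = 840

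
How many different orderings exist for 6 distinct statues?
6! = 720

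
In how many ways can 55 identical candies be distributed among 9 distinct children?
C(55+9-1, 9-1) = C(63, 8) = 3872894697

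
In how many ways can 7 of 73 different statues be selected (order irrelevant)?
C(73,7) = 73!/(7!×66!) = 1629348612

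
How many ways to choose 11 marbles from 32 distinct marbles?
C(32,11) = 32!/(11!×21!) = 129024480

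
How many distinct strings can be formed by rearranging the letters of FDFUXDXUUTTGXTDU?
16! / (1! × 4! × 3! × 3! × 3! × 2!) = 2018016000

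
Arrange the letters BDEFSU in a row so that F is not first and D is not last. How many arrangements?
By inclusion-exclusion: 6! - 2×(6-1)! + (6-2)! = 720 - 240 + 24 = 504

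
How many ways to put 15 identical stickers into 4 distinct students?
C(15+4-1, 4-1) = C(18, 3) = 816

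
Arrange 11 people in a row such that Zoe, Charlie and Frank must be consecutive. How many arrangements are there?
Treat the 3 as one block: (11-3+1)! × 3! = 362880 × 6 = 2177280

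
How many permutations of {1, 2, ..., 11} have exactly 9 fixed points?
Choose the 9 fixed points C(11,9) = 55, derange the rest: !2 = Σ_{j=0}^{2} (-1)^j·2!/j! = 2 - 2 + 1 = 1. Product = 55 × 1 = 55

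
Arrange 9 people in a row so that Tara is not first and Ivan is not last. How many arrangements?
By inclusion-exclusion: 9! - 2×(9-1)! + (9-2)! = 362880 - 80640 + 5040 = 287280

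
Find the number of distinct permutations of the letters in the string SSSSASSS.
8! / (7! × 1!) = 8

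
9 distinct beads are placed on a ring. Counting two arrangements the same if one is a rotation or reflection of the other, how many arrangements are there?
(9-1)!/2 = 40320/2 = 20160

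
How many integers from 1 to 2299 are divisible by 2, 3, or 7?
⌊2299/2⌋+⌊2299/3⌋+⌊2299/7⌋ - ⌊2299/6⌋-⌊2299/14⌋-⌊2299/21⌋ + ⌊2299/42⌋ = 1149+766+328 - 383-164-109 + 54 = 1641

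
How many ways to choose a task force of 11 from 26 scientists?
C(26,11) = 26!/(11!×15!) = 7726160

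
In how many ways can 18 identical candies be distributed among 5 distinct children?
C(18+5-1, 5-1) = C(22, 4) = 7315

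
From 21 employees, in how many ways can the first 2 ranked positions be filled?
P(21,2) = 21!/(21-2)! = 420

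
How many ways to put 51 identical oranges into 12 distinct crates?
C(51+12-1, 12-1) = C(62, 11) = 508271323092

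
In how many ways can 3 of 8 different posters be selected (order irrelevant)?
C(8,3) = 8!/(3!×5!) = 56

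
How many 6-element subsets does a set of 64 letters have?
C(64,6) = 64!/(6!×58!) = 74974368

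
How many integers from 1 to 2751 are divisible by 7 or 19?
⌊2751/7⌋ + ⌊2751/19⌋ - ⌊2751/133⌋ = 393 + 144 - 20 = 517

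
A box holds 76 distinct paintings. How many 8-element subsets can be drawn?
C(76,8) = 76!/(8!×68!) = 18855883575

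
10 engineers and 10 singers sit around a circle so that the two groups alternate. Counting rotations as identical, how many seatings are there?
Fix one of the engineers: (10-1)! ways for the remaining engineers, × 10! ways for the singers = 362880 × 3628800 = 1316818944000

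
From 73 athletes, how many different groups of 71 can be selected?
C(73,71) = 73!/(71!×2!) = 2628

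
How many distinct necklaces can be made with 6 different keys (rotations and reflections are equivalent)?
(6-1)!/2 = 120/2 = 60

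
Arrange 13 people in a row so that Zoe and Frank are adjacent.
Treat as block: (13-1)! × 2! = 479001600 × 2 = 958003200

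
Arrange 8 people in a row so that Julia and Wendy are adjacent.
Treat as block: (8-1)! × 2! = 5040 × 2 = 10080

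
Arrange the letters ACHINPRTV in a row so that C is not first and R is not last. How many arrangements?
By inclusion-exclusion: 9! - 2×(9-1)! + (9-2)! = 362880 - 80640 + 5040 = 287280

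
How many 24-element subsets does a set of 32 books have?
C(32,24) = 32!/(24!×8!) = 10518300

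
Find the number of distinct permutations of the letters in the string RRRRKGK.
7! / (4! × 1! × 2!) = 105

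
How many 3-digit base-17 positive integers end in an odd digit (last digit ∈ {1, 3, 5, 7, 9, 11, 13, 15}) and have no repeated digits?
Last∈{1,3,5,7,9,11,13,15}. Last=0: 0. Last nonzero: 8×15×P(15,1) = 1800. Total = 1800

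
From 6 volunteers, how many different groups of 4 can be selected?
C(6,4) = 6!/(4!×2!) = 15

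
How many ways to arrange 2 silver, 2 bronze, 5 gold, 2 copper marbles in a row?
11! / (2! × 2! × 5! × 2!) = 41580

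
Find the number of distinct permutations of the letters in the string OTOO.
4! / (1! × 3!) = 4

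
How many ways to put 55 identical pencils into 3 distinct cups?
C(55+3-1, 3-1) = C(57, 2) = 1596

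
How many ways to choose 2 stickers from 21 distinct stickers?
C(21,2) = 21!/(2!×19!) = 210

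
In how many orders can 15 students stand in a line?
15! = 1307674368000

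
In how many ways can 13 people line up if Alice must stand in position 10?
Fix one position: (13-1)! = 479001600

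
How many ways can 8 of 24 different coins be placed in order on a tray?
P(24,8) = 24!/(24-8)! = 29654190720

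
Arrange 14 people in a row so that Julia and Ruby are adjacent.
Treat as block: (14-1)! × 2! = 6227020800 × 2 = 12454041600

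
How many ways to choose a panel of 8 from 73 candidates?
C(73,8) = 73!/(8!×65!) = 13442126049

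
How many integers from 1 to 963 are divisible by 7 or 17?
⌊963/7⌋ + ⌊963/17⌋ - ⌊963/119⌋ = 137 + 56 - 8 = 185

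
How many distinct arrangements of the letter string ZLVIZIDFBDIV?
12! / (1! × 3! × 2! × 2! × 1! × 1! × 2!) = 9979200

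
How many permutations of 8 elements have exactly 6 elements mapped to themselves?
Choose the 6 fixed points C(8,6) = 28, derange the rest: !2 = Σ_{j=0}^{2} (-1)^j·2!/j! = 2 - 2 + 1 = 1. Product = 28 × 1 = 28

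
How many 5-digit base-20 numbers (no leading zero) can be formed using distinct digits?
First digit: 19 choices (nonzero). Then descending: 19 × 19 × 18 × 17 × 16 = 1767456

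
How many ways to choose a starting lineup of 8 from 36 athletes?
C(36,8) = 36!/(8!×28!) = 30260340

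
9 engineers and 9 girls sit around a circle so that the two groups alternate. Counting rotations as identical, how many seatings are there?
Fix one of the engineers: (9-1)! ways for the remaining engineers, × 9! ways for the girls = 40320 × 362880 = 14631321600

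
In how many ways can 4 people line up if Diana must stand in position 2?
Fix one position: (4-1)! = 6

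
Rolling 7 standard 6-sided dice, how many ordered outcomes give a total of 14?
Coefficient of x^14 in (x + x² + ... + x^6)^7. By inclusion-exclusion on dice exceeding 6: Σ_j (-1)^j C(7,j)·C(14-1-6j, 6) = C(7,0)·C(13,6) - C(7,1)·C(7,6) = 1·1716 - 7·7 = 1667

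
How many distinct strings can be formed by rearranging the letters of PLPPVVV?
7! / (3! × 3! × 1!) = 140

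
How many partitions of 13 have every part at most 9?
Let r_j(i) = number of partitions of i into parts ≤ j, for i = 0..13. r_1(i) = 1 for all i; r_j(i) = r_{j-1}(i) + r_j(i-j). Rows j = 2..9: ≤2: 1 1 2 2 3 3 4 4 5 5 6 6 7 7; ≤3: 1 1 2 3 4 5 7 8 10 12 14 16 19 21; ≤4: 1 1 2 3 5 6 9 11 15 18 23 27 34 39; ≤5: 1 1 2 3 5 7 10 13 18 23 30 37 47 57; ≤6: 1 1 2 3 5 7 11 14 20 26 35 44 58 71; ≤7: 1 1 2 3 5 7 11 15 21 28 38 49 65 82; ≤8: 1 1 2 3 5 7 11 15 22 29 40 52 70 89; ≤9: 1 1 2 3 5 7 11 15 22 30 41 54 73 94. r_9(13) = 94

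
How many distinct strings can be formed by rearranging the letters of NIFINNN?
7! / (1! × 2! × 4!) = 105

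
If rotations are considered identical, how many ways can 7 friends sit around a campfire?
Circular: fix one position, arrange the rest. (7-1)! = 720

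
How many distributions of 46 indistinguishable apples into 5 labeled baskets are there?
C(46+5-1, 5-1) = C(50, 4) = 230300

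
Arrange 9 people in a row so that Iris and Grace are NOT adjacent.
Total - adjacent = 9! - (9-1)!×2 = 362880 - 80640 = 282240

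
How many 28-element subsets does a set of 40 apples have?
C(40,28) = 40!/(28!×12!) = 5586853480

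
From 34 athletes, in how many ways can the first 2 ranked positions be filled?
P(34,2) = 34!/(34-2)! = 1122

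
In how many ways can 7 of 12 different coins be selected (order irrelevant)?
C(12,7) = 12!/(7!×5!) = 792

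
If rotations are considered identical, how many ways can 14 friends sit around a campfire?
Circular: fix one position, arrange the rest. (14-1)! = 6227020800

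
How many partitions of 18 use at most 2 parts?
By conjugation, equals partitions of 18 into parts ≤ 2. Let r_j(i) = number of partitions of i into parts ≤ j, for i = 0..18. r_1(i) = 1 for all i; r_j(i) = r_{j-1}(i) + r_j(i-j). Rows j = 2..2: ≤2: 1 1 2 2 3 3 4 4 5 5 6 6 7 7 8 8 9 9 10. r_2(18) = 10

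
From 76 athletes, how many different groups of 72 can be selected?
C(76,72) = 76!/(72!×4!) = 1282975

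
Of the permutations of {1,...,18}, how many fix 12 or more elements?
Exactly j fixed points: C(18,j)·!(18-j); sum over j ≥ 12 (derangement numbers via !m = (m-1)·(!(m-1) + !(m-2)): !0..!6 = 1, 0, 1, 2, 9, 44, 265). Σ_{j=12}^{18} C(18,j)·!(18-j) = C(18,12)·!6 + C(18,13)·!5 + C(18,14)·!4 + C(18,15)·!3 + C(18,16)·!2 + C(18,17)·!1 + C(18,18)·!0 = 18564·265 + 8568·44 + 3060·9 + 816·2 + 153·1 + 18·0 + 1·1 = 5325778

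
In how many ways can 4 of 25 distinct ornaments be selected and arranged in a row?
P(25,4) = 25!/(25-4)! = 303600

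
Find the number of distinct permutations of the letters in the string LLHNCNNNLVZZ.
12! / (1! × 1! × 4! × 3! × 2! × 1!) = 1663200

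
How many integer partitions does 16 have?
Pentagonal recurrence p(n) = p(n-1) + p(n-2) - p(n-5) - p(n-7) + p(n-12) + p(n-15) - ... gives p(0..15) = 1, 1, 2, 3, 5, 7, 11, 15, 22, 30, 42, 56, 77, 101, 135, 176. p(16) = p(15) + p(14) - p(11) - p(9) + p(4) + p(1) = 176 + 135 - 56 - 30 + 5 + 1 = 231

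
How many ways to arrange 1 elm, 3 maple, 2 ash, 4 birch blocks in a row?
10! / (1! × 3! × 2! × 4!) = 12600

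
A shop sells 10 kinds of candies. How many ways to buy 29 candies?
C(29+10-1, 10-1) = C(38, 9) = 163011640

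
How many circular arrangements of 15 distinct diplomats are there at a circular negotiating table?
Circular: fix one position, arrange the rest. (15-1)! = 87178291200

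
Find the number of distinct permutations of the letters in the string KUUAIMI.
7! / (2! × 1! × 1! × 1! × 2!) = 1260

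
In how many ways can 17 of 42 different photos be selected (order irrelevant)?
C(42,17) = 42!/(17!×25!) = 254661927156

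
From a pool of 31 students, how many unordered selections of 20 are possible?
C(31,20) = 31!/(20!×11!) = 84672315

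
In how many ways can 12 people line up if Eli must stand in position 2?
Fix one position: (12-1)! = 39916800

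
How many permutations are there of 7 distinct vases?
7! = 5040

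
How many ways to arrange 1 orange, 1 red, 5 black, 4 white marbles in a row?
11! / (1! × 1! × 5! × 4!) = 13860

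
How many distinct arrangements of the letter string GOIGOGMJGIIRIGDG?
16! / (2! × 1! × 6! × 1! × 4! × 1! × 1!) = 605404800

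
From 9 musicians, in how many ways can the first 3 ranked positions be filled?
P(9,3) = 9!/(9-3)! = 504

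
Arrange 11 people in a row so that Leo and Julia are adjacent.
Treat as block: (11-1)! × 2! = 3628800 × 2 = 7257600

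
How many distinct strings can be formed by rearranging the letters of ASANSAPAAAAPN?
13! / (2! × 2! × 2! × 7!) = 154440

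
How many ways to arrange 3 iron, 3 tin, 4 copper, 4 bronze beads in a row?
14! / (3! × 3! × 4! × 4!) = 4204200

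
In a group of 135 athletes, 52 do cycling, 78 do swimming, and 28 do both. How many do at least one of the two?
|A∪B| = |A| + |B| - |A∩B| = 52 + 78 - 28 = 102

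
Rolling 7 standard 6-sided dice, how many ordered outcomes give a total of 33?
Coefficient of x^33 in (x + x² + ... + x^6)^7. By inclusion-exclusion on dice exceeding 6: Σ_j (-1)^j C(7,j)·C(33-1-6j, 6) = C(7,0)·C(32,6) - C(7,1)·C(26,6) + C(7,2)·C(20,6) - C(7,3)·C(14,6) + C(7,4)·C(8,6) = 1·906192 - 7·230230 + 21·38760 - 35·3003 + 35·28 = 4417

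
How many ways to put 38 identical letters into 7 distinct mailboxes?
C(38+7-1, 7-1) = C(44, 6) = 7059052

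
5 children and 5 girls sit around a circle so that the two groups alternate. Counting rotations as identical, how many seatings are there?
Fix one of the children: (5-1)! ways for the remaining children, × 5! ways for the girls = 24 × 120 = 2880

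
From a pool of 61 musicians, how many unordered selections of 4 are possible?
C(61,4) = 61!/(4!×57!) = 521855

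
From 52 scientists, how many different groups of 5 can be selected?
C(52,5) = 52!/(5!×47!) = 2598960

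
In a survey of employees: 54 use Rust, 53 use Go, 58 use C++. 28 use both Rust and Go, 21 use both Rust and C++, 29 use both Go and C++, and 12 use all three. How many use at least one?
|A∪B∪C| = 54+53+58-28-21-29+12 = 99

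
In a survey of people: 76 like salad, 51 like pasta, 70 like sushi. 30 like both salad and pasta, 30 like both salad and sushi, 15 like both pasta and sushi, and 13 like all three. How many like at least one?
|A∪B∪C| = 76+51+70-30-30-15+13 = 135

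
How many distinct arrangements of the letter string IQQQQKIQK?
9! / (5! × 2! × 2!) = 756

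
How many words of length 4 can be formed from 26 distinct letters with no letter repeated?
P(26,4) = 26!/(26-4)! = 358800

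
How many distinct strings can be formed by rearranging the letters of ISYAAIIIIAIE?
12! / (1! × 1! × 6! × 3! × 1!) = 110880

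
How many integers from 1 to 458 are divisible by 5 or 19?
⌊458/5⌋ + ⌊458/19⌋ - ⌊458/95⌋ = 91 + 24 - 4 = 111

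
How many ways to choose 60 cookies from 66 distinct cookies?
C(66,60) = 66!/(60!×6!) = 90858768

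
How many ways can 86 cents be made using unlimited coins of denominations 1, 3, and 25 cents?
Coefficient of x^86 in 1/(1-x^1) · 1/(1-x^3) · 1/(1-x^25). Case on j = number of 25-cent coins (j = 0..3); remainder r = 86 - 25j is made from {1,3} in ⌊r/3⌋+1 ways. r = 86, 61, 36, 11 → 29 + 21 + 13 + 4 = 67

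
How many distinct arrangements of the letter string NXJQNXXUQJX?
11! / (1! × 2! × 4! × 2! × 2!) = 207900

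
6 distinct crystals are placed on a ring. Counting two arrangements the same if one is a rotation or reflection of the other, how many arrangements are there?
(6-1)!/2 = 120/2 = 60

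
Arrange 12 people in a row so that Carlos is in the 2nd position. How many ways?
Fix one position: (12-1)! = 39916800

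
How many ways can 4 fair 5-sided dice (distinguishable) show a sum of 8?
Coefficient of x^8 in (x + x² + ... + x^5)^4. By inclusion-exclusion on dice exceeding 5: Σ_j (-1)^j C(4,j)·C(8-1-5j, 3) = C(4,0)·C(7,3) = 1·35 = 35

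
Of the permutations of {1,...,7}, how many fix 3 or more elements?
Exactly j fixed points: C(7,j)·!(7-j); sum over j ≥ 3 (derangement numbers via !m = (m-1)·(!(m-1) + !(m-2)): !0..!4 = 1, 0, 1, 2, 9). Σ_{j=3}^{7} C(7,j)·!(7-j) = C(7,3)·!4 + C(7,4)·!3 + C(7,5)·!2 + C(7,6)·!1 + C(7,7)·!0 = 35·9 + 35·2 + 21·1 + 7·0 + 1·1 = 407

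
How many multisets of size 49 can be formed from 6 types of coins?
C(49+6-1, 6-1) = C(54, 5) = 3162510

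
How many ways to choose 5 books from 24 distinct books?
C(24,5) = 24!/(5!×19!) = 42504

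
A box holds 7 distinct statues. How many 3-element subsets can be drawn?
C(7,3) = 7!/(3!×4!) = 35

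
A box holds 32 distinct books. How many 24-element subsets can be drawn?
C(32,24) = 32!/(24!×8!) = 10518300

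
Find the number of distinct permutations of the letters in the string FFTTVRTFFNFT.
12! / (1! × 5! × 1! × 1! × 4!) = 166320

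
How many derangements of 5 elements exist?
!5 = Σ_{j=0}^{5} (-1)^j·5!/j! = 120 - 120 + 60 - 20 + 5 - 1 = 44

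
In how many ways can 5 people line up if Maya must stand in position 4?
Fix one position: (5-1)! = 24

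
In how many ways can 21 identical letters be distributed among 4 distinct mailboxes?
C(21+4-1, 4-1) = C(24, 3) = 2024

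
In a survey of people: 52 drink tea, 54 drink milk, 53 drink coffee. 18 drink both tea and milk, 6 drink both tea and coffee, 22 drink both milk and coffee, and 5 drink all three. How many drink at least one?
|A∪B∪C| = 52+54+53-18-6-22+5 = 118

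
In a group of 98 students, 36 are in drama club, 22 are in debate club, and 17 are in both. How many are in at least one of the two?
|A∪B| = |A| + |B| - |A∩B| = 36 + 22 - 17 = 41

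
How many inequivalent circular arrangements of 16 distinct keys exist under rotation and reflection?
(16-1)!/2 = 1307674368000/2 = 653837184000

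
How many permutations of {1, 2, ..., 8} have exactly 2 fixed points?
Choose the 2 fixed points C(8,2) = 28, derange the rest: !6 = Σ_{j=0}^{6} (-1)^j·6!/j! = 720 - 720 + 360 - 120 + 30 - 6 + 1 = 265. Product = 28 × 265 = 7420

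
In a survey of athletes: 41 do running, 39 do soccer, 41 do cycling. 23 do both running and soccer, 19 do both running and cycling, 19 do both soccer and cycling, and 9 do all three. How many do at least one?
|A∪B∪C| = 41+39+41-23-19-19+9 = 69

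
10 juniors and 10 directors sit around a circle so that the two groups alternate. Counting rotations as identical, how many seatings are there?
Fix one of the juniors: (10-1)! ways for the remaining juniors, × 10! ways for the directors = 362880 × 3628800 = 1316818944000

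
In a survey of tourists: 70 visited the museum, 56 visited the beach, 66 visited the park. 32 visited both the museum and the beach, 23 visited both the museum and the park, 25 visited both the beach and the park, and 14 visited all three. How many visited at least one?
|A∪B∪C| = 70+56+66-32-23-25+14 = 126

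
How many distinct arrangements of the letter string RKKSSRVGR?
9! / (2! × 3! × 2! × 1! × 1!) = 15120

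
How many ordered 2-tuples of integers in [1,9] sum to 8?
Coefficient of x^8 in (x + x² + ... + x^9)^2. By inclusion-exclusion on dice exceeding 9: Σ_j (-1)^j C(2,j)·C(8-1-9j, 1) = C(2,0)·C(7,1) = 1·7 = 7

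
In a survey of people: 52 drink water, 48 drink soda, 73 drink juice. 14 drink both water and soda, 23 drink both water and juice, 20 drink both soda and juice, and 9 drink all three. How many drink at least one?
|A∪B∪C| = 52+48+73-14-23-20+9 = 125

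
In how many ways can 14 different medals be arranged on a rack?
14! = 87178291200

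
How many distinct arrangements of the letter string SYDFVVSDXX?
10! / (1! × 1! × 2! × 2! × 2! × 2!) = 226800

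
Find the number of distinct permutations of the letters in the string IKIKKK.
6! / (2! × 4!) = 15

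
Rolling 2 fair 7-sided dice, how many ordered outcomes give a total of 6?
Coefficient of x^6 in (x + x² + ... + x^7)^2. By inclusion-exclusion on dice exceeding 7: Σ_j (-1)^j C(2,j)·C(6-1-7j, 1) = C(2,0)·C(5,1) = 1·5 = 5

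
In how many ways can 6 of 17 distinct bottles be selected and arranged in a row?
P(17,6) = 17!/(17-6)! = 8910720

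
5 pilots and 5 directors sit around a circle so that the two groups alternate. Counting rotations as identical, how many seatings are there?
Fix one of the pilots: (5-1)! ways for the remaining pilots, × 5! ways for the directors = 24 × 120 = 2880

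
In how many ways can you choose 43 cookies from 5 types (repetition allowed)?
C(43+5-1, 5-1) = C(47, 4) = 178365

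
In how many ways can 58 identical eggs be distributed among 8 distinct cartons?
C(58+8-1, 8-1) = C(65, 7) = 696190560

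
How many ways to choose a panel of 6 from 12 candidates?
C(12,6) = 12!/(6!×6!) = 924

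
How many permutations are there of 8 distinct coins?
8! = 40320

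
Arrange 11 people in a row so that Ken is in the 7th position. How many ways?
Fix one position: (11-1)! = 3628800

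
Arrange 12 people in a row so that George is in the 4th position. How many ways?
Fix one position: (12-1)! = 39916800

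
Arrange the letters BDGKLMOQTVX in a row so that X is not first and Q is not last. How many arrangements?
By inclusion-exclusion: 11! - 2×(11-1)! + (11-2)! = 39916800 - 7257600 + 362880 = 33022080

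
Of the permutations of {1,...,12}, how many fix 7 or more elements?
Exactly j fixed points: C(12,j)·!(12-j); sum over j ≥ 7 (derangement numbers via !m = (m-1)·(!(m-1) + !(m-2)): !0..!5 = 1, 0, 1, 2, 9, 44). Σ_{j=7}^{12} C(12,j)·!(12-j) = C(12,7)·!5 + C(12,8)·!4 + C(12,9)·!3 + C(12,10)·!2 + C(12,11)·!1 + C(12,12)·!0 = 792·44 + 495·9 + 220·2 + 66·1 + 12·0 + 1·1 = 39810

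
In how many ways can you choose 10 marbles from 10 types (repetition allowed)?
C(10+10-1, 10-1) = C(19, 9) = 92378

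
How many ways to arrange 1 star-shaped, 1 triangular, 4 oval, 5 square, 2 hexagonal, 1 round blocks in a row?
14! / (1! × 1! × 4! × 5! × 2! × 1!) = 15135120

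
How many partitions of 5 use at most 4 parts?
By conjugation, equals partitions of 5 into parts ≤ 4. Let r_j(i) = number of partitions of i into parts ≤ j, for i = 0..5. r_1(i) = 1 for all i; r_j(i) = r_{j-1}(i) + r_j(i-j). Rows j = 2..4: ≤2: 1 1 2 2 3 3; ≤3: 1 1 2 3 4 5; ≤4: 1 1 2 3 5 6. r_4(5) = 6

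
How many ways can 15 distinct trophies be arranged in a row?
15! = 1307674368000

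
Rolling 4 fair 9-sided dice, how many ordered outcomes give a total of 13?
Coefficient of x^13 in (x + x² + ... + x^9)^4. By inclusion-exclusion on dice exceeding 9: Σ_j (-1)^j C(4,j)·C(13-1-9j, 3) = C(4,0)·C(12,3) - C(4,1)·C(3,3) = 1·220 - 4·1 = 216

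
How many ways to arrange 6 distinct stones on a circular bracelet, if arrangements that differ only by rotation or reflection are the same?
(6-1)!/2 = 120/2 = 60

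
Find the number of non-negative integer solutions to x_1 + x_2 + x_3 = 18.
C(18+3-1, 3-1) = C(20, 2) = 190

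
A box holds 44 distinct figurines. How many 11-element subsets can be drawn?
C(44,11) = 44!/(11!×33!) = 7669339132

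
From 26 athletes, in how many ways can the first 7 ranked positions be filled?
P(26,7) = 26!/(26-7)! = 3315312000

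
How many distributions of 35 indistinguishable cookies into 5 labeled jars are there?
C(35+5-1, 5-1) = C(39, 4) = 82251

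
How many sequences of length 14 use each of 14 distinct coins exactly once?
14! = 87178291200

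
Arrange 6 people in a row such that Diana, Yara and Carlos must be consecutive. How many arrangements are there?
Treat the 3 as one block: (6-3+1)! × 3! = 24 × 6 = 144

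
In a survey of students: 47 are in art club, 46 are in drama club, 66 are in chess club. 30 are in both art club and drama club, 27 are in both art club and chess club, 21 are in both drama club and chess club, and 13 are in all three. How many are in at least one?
|A∪B∪C| = 47+46+66-30-27-21+13 = 94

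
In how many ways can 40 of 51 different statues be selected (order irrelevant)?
C(51,40) = 51!/(40!×11!) = 47626016970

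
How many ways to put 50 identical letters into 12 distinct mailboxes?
C(50+12-1, 12-1) = C(61, 11) = 418094152866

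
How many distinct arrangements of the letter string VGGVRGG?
7! / (4! × 1! × 2!) = 105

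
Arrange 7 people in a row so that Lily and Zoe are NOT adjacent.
Total - adjacent = 7! - (7-1)!×2 = 5040 - 1440 = 3600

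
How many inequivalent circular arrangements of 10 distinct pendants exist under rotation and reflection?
(10-1)!/2 = 362880/2 = 181440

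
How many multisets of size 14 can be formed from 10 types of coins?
C(14+10-1, 10-1) = C(23, 9) = 817190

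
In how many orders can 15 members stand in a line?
15! = 1307674368000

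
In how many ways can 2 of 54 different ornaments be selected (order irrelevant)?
C(54,2) = 54!/(2!×52!) = 1431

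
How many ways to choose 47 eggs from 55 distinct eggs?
C(55,47) = 55!/(47!×8!) = 1217566350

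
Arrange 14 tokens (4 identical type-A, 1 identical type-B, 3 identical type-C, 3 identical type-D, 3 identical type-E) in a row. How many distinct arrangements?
14! / (4! × 1! × 3! × 3! × 3!) = 16816800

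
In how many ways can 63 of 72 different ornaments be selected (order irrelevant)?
C(72,63) = 72!/(63!×9!) = 85113005120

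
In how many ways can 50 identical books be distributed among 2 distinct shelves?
C(50+2-1, 2-1) = C(51, 1) = 51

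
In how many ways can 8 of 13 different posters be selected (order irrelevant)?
C(13,8) = 13!/(8!×5!) = 1287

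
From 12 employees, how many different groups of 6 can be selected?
C(12,6) = 12!/(6!×6!) = 924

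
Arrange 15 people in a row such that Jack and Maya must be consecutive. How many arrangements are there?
Treat the 2 as one block: (15-2+1)! × 2! = 87178291200 × 2 = 174356582400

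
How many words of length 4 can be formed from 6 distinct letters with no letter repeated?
P(6,4) = 6!/(6-4)! = 360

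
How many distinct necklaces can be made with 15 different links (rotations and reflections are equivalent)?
(15-1)!/2 = 87178291200/2 = 43589145600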